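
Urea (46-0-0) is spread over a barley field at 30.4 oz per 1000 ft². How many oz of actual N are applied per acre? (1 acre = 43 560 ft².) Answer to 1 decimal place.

nitrogen per 1000 ft² = 30.4 × 46% = 13.984 oz.
Convert to per acre: 13.984 × 43.56 = 609.143 oz.

609.1 oz N per acre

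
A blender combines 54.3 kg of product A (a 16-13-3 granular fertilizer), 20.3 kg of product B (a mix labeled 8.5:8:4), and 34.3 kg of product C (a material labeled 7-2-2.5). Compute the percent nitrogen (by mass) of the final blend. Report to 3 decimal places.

11.767% N

Total mass = 54.3 + 20.3 + 34.3 = 108.9 kg.
N mass = 16%×54.3 + 8.5%×20.3 + 7%×34.3 = 12.8145 kg.
% N = 12.8145 / 108.9 = 11.7672%.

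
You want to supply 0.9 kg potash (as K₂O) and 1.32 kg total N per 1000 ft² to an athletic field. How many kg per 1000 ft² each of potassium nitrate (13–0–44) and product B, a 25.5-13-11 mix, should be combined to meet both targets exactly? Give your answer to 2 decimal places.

Per-1000 ft² balance (a = potassium nitrate, b = product B):
K₂O: 0.44·a + 0.11·b = 0.9
N: 0.13·a + 0.255·b = 1.32
Eliminate b: (row1) − 0.11/0.255·(row2) → 0.383922·a = 0.330588, so a = 0.861083.
Then b = (1.32 − 0.13·0.861083) / 0.255 = 4.73749.

0.86 kg potassium nitrate, 4.74 kg product B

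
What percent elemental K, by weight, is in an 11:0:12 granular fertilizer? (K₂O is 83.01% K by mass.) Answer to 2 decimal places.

9.96% K

%K = 12 × 0.8301 = 9.9612%.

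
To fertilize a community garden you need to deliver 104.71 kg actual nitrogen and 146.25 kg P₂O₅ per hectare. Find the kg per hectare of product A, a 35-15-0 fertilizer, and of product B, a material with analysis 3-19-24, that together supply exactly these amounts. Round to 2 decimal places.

Per-hectare balance (a = product A, b = product B):
N: 0.35·a + 0.03·b = 104.71
P₂O₅: 0.15·a + 0.19·b = 146.25
Eliminate b: (row1) − 0.03/0.19·(row2) → 0.326316·a = 81.6179, so a = 250.119.
Then b = (146.25 − 0.15·250.119) / 0.19 = 572.274.

250.12 kg product A, 572.27 kg product B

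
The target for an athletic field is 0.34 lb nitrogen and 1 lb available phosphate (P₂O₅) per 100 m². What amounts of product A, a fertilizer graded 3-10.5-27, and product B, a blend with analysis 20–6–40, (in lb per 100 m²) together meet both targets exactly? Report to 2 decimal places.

9.35 lb product A, 0.30 lb product B

With a, b = lb per 100 m² of product A and product B:
N: 0.03·a + 0.2·b = 0.34
P₂O₅: 0.105·a + 0.06·b = 1
From row1: a = (0.34 − 0.2·b) / 0.03.
Into row2: 0.105·(0.34 − 0.2·b)/0.03 + 0.06·b = 1 → b = 0.296875, a = 9.35417.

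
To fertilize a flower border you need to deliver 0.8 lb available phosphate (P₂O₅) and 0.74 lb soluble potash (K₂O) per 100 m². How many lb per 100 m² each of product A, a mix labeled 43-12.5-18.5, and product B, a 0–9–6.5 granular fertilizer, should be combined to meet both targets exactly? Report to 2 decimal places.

1.71 lb product A, 6.51 lb product B

Per-100 m² balance (a = product A, b = product B):
P₂O₅: 0.125·a + 0.09·b = 0.8
K₂O: 0.185·a + 0.065·b = 0.74
Eliminate a: (row1) − 0.125/0.185·(row2) → 0.0460811·b = 0.3, so b = 6.51026.
Back-substitute: a = (0.8 − 0.09·6.51026) / 0.125 = 1.71261.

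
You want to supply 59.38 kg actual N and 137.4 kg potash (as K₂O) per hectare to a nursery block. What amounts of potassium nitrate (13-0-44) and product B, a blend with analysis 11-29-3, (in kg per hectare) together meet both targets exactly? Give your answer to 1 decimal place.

299.6 kg potassium nitrate, 185.7 kg product B

With a, b = kg per hectare of potassium nitrate and product B:
N: 0.13·a + 0.11·b = 59.38
K₂O: 0.44·a + 0.03·b = 137.4
From row1: a = (59.38 − 0.11·b) / 0.13.
Into row2: 0.44·(59.38 − 0.11·b)/0.13 + 0.03·b = 137.4 → b = 185.735, a = 299.609.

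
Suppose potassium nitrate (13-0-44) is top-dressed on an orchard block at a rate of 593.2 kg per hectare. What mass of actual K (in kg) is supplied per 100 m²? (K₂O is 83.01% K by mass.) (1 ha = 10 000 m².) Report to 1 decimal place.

2.2 kg K per hundred sq m

K₂O per hectare = 593.2 × 44% = 261.008 kg.
Elemental K = 261.008 × 0.8301 = 216.663 kg per hectare.
Convert to per 100 m²: 216.663 × 0.01 = 2.16663 kg.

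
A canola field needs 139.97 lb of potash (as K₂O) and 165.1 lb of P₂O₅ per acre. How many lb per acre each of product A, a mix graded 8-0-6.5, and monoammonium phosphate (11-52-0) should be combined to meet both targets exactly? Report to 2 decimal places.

2153.38 lb product A, 317.50 lb monoammonium phosphate

Let a = lb of product A, b = lb of monoammonium phosphate (per acre).
K₂O: 0.065·a + 0·b = 139.97
P₂O₅: 0·a + 0.52·b = 165.1
Solving simultaneously: a = 2153.3846, b = 317.5.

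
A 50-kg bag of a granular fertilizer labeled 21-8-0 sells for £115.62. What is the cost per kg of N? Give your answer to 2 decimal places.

N in bag = 50 × 21% = 10.5 kg.
Cost per kg N = £115.62 / 10.5 = £11.0114.

£11.01 per kg N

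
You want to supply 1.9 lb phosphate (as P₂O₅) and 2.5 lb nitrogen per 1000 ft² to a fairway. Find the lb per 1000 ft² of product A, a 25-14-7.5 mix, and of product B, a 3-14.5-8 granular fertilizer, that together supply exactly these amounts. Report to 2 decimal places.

Per-1000 ft² balance (a = product A, b = product B):
P₂O₅: 0.14·a + 0.145·b = 1.9
N: 0.25·a + 0.03·b = 2.5
Eliminate a: (row1) − 0.14/0.25·(row2) → 0.1282·b = 0.5, so b = 3.90016.
Back-substitute: a = (1.9 − 0.145·3.90016) / 0.14 = 9.53198.

9.53 lb product A, 3.90 lb product B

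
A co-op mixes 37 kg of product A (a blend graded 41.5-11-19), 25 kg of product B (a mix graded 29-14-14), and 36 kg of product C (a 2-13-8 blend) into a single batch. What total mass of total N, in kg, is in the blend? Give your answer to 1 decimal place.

23.3 kg N

N mass = 41.5%×37 + 29%×25 + 2%×36 = 23.325 kg.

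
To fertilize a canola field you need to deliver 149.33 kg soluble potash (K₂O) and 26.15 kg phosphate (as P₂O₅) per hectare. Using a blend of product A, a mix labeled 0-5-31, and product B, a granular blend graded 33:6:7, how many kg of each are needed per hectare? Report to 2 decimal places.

472.14 kg product A, 42.38 kg product B

With a, b = kg per hectare of product A and product B:
K₂O: 0.31·a + 0.07·b = 149.33
P₂O₅: 0.05·a + 0.06·b = 26.15
Solving simultaneously: a = 472.139, b = 42.3841.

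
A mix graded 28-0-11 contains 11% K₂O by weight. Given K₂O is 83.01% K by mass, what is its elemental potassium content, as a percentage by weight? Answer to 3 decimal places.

9.131% K

%K = 11 × 0.8301 = 9.1311%.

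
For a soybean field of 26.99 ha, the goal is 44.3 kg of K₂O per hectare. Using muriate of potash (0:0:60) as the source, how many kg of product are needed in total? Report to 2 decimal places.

Product per hectare = 44.3 / 60% = 73.8333 kg.
Total product = 73.8333 × 26.99 = 1992.762 kg.

1992.76 kg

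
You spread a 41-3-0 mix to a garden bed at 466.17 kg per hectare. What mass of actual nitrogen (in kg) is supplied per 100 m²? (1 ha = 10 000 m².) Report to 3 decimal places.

1.911 kg N per hundred sq m

nitrogen per hectare = 466.17 × 41% = 191.13 kg.
Convert to per 100 m²: 191.13 × 0.01 = 1.9113 kg.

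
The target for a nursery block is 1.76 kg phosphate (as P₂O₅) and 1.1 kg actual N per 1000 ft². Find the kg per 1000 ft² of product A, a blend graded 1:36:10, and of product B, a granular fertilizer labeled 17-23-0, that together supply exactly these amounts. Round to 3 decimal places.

With a, b = kg per 1000 ft² of product A and product B:
P₂O₅: 0.36·a + 0.23·b = 1.76
N: 0.01·a + 0.17·b = 1.1
From row1: a = (1.76 − 0.23·b) / 0.36.
Into row2: 0.01·(1.76 − 0.23·b)/0.36 + 0.17·b = 1.1 → b = 6.42445, a = 0.78438.

0.784 kg product A, 6.424 kg product B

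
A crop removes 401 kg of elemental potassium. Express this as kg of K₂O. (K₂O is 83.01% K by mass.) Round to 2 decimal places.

K₂O = 401 / 0.8301 = 483.074 kg.

483.07 kg K₂O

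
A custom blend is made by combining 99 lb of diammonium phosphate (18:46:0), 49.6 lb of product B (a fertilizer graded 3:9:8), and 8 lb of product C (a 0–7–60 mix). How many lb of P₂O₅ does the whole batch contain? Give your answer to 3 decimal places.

50.564 lb P₂O₅

P₂O₅ mass = 46%×99 + 9%×49.6 + 7%×8 = 50.564 lb.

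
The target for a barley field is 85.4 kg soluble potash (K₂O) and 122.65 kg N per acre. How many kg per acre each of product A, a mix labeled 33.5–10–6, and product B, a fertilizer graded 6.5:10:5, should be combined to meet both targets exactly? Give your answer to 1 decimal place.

With a, b = kg per acre of product A and product B:
K₂O: 0.06·a + 0.05·b = 85.4
N: 0.335·a + 0.065·b = 122.65
Eliminate b: (row1) − 0.05/0.065·(row2) → -0.197692·a = -8.94615, so a = 45.2529.
Then b = (122.65 − 0.335·45.2529) / 0.065 = 1653.696.

45.3 kg product A, 1653.7 kg product B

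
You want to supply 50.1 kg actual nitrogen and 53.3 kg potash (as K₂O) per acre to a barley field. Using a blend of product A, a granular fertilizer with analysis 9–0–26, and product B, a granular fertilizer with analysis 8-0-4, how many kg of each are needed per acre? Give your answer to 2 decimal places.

Let a = kg of product A, b = kg of product B (per acre).
N: 0.09·a + 0.08·b = 50.1
K₂O: 0.26·a + 0.04·b = 53.3
Solving simultaneously: a = 131.395, b = 478.4302.

131.40 kg product A, 478.43 kg product B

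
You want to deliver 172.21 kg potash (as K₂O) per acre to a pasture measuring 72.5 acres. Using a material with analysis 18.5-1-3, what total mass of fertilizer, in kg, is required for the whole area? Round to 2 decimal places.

416174.17 kg

Product per acre = 172.21 / 3% = 5740.33 kg.
Total product = 5740.33 × 72.5 = 416174.167 kg.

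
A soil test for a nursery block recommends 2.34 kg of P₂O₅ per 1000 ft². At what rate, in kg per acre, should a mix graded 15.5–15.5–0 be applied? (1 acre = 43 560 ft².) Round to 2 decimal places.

Product per 1000 ft² = 2.34 / 15.5% = 15.0968 kg.
Convert to per acre: 15.0968 × 43.56 = 657.615 kg.

657.62 kg of product per acre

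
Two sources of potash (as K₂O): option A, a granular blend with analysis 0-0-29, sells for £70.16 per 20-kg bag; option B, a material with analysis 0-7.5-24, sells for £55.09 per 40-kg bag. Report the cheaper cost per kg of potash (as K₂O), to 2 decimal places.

option A: K₂O per bag = 20 × 29% = 5.8 kg; cost = 70.16 / 5.8 = £12.0966/kg K₂O.
option B: K₂O per bag = 40 × 24% = 9.6 kg; cost = 55.09 / 9.6 = £5.7385/kg K₂O.
option B is cheaper.

£5.74 per kg K₂O (option B)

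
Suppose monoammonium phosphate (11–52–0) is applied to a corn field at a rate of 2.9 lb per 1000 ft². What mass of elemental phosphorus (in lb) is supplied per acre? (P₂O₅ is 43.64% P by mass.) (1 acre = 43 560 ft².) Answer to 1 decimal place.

28.7 lb P per acre

P₂O₅ per 1000 ft² = 2.9 × 52% = 1.508 lb.
Elemental P = 1.508 × 0.4364 = 0.658091 lb per 1000 ft².
Convert to per acre: 0.658091 × 43.56 = 28.6665 lb.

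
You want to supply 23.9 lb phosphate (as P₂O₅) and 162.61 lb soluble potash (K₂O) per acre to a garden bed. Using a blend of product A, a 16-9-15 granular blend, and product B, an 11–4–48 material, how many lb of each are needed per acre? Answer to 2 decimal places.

Let a = lb of product A, b = lb of product B (per acre).
P₂O₅: 0.09·a + 0.04·b = 23.9
K₂O: 0.15·a + 0.48·b = 162.61
From row1: a = (23.9 − 0.04·b) / 0.09.
Into row2: 0.15·(23.9 − 0.04·b)/0.09 + 0.48·b = 162.61 → b = 297.0403, a = 133.538.

133.54 lb product A, 297.04 lb product B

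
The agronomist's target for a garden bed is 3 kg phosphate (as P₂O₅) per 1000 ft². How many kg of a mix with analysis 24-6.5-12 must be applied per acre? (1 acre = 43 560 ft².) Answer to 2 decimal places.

2010.46 kg of product per acre

Product per 1000 ft² = 3 / 6.5% = 46.1538 kg.
Convert to per acre: 46.1538 × 43.56 = 2010.462 kg.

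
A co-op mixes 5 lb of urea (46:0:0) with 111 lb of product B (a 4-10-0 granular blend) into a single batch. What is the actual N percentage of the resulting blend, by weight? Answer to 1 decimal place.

5.8% N

Total mass = 5 + 111 = 116 lb.
N mass = 46%×5 + 4%×111 = 6.74 lb.
% N = 6.74 / 116 = 5.81034%.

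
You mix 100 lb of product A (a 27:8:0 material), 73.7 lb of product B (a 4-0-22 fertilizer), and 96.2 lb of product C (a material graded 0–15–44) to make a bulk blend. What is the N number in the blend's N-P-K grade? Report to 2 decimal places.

Total mass = 100 + 73.7 + 96.2 = 269.9 lb.
N mass = 27%×100 + 4%×73.7 + 0%×96.2 = 29.948 lb.
% N = 29.948 / 269.9 = 11.096%.

11.10% N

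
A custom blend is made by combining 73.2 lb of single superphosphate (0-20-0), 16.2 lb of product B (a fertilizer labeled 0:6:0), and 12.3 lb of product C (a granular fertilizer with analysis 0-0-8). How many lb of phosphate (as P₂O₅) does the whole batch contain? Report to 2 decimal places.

15.61 lb P₂O₅

P₂O₅ mass = 20%×73.2 + 6%×16.2 + 0%×12.3 = 15.612 lb.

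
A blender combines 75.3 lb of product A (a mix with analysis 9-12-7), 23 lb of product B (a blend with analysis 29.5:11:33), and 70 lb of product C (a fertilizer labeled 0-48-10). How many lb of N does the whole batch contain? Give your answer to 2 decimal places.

13.56 lb N

N mass = 9%×75.3 + 29.5%×23 + 0%×70 = 13.562 lb.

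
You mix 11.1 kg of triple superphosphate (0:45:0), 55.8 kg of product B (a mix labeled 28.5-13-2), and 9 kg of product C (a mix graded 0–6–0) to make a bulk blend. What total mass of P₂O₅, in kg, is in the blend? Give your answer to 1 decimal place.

P₂O₅ mass = 45%×11.1 + 13%×55.8 + 6%×9 = 12.789 kg.

12.8 kg P₂O₅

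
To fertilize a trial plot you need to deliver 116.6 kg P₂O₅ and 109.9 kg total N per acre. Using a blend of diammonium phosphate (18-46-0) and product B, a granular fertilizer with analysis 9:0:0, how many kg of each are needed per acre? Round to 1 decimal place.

With a, b = kg per acre of diammonium phosphate and product B:
P₂O₅: 0.46·a + 0·b = 116.6
N: 0.18·a + 0.09·b = 109.9
Eliminate b: (row1) − 0/0.09·(row2) → 0.46·a = 116.6, so a = 253.478.
Then b = (109.9 − 0.18·253.478) / 0.09 = 714.155.

253.5 kg diammonium phosphate, 714.2 kg product B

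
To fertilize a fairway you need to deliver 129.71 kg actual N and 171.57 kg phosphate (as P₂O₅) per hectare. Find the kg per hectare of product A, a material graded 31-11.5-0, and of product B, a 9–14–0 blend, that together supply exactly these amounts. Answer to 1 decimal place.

82.2 kg product A, 1157.9 kg product B

Let a = kg of product A, b = kg of product B (per hectare).
N: 0.31·a + 0.09·b = 129.71
P₂O₅: 0.115·a + 0.14·b = 171.57
Eliminate a: (row1) − 0.31/0.115·(row2) → -0.287391·b = -332.783, so b = 1157.94.
Back-substitute: a = (129.71 − 0.09·1157.94) / 0.31 = 82.2421.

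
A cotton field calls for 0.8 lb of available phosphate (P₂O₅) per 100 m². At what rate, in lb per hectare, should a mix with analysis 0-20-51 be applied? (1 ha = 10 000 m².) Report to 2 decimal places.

400.00 lb of product per hectare

Product per 100 m² = 0.8 / 20% = 4 lb.
Convert to per hectare: 4 × 100 = 400 lb.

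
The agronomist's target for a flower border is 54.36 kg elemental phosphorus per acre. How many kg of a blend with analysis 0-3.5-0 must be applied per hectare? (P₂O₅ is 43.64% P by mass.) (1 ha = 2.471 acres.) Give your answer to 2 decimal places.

As P₂O₅: 54.36 / 0.4364 = 124.565 kg per acre.
Product per acre = 124.565 / 3.5% = 3558.99 kg.
Convert to per hectare: 3558.99 × 2.471 = 8794.262 kg.

8794.26 kg of product per hectare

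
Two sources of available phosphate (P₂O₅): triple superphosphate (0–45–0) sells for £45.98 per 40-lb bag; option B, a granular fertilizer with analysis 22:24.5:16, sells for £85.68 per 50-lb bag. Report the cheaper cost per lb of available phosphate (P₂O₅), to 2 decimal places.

triple superphosphate: P₂O₅ per bag = 40 × 45% = 18 lb; cost = 45.98 / 18 = £2.5544/lb P₂O₅.
option B: P₂O₅ per bag = 50 × 24.5% = 12.25 lb; cost = 85.68 / 12.25 = £6.9943/lb P₂O₅.
triple superphosphate is cheaper.

£2.55 per lb P₂O₅ (triple superphosphate)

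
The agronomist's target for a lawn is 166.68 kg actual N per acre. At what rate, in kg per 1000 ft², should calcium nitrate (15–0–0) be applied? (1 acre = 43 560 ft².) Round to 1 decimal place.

25.5 kg of product per thousand sq ft

Product per acre = 166.68 / 15% = 1111.2 kg.
Convert to per 1000 ft²: 1111.2 × 0.0229568 = 25.5096 kg.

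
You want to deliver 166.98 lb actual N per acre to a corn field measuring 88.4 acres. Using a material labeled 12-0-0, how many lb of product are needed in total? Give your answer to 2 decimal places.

Product per acre = 166.98 / 12% = 1391.5 lb.
Total product = 1391.5 × 88.4 = 123008.6 lb.

123008.60 lb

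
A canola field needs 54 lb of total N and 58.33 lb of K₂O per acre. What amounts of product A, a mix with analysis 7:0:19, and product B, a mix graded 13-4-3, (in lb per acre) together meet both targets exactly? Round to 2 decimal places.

Let a = lb of product A, b = lb of product B (per acre).
N: 0.07·a + 0.13·b = 54
K₂O: 0.19·a + 0.03·b = 58.33
Eliminate a: (row1) − 0.07/0.19·(row2) → 0.118947·b = 32.51, so b = 273.314.
Back-substitute: a = (54 − 0.13·273.314) / 0.07 = 263.845.

263.85 lb product A, 273.31 lb product B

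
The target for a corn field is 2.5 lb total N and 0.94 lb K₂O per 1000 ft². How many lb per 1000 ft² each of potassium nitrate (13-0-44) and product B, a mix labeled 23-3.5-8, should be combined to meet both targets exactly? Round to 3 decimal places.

0.178 lb potassium nitrate, 10.769 lb product B

With a, b = lb per 1000 ft² of potassium nitrate and product B:
N: 0.13·a + 0.23·b = 2.5
K₂O: 0.44·a + 0.08·b = 0.94
Eliminate b: (row1) − 0.23/0.08·(row2) → -1.135·a = -0.2025, so a = 0.178414.
Then b = (0.94 − 0.44·0.178414) / 0.08 = 10.7687.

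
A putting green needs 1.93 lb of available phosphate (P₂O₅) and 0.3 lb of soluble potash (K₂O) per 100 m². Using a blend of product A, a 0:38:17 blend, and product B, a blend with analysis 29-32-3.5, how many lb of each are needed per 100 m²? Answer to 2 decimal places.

0.69 lb product A, 5.21 lb product B

With a, b = lb per 100 m² of product A and product B:
P₂O₅: 0.38·a + 0.32·b = 1.93
K₂O: 0.17·a + 0.035·b = 0.3
Solving simultaneously: a = 0.692214, b = 5.20925.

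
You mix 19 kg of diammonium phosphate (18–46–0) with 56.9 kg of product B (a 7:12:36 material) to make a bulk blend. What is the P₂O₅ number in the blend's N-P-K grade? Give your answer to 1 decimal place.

20.5% P₂O₅

Total mass = 19 + 56.9 = 75.9 kg.
P₂O₅ mass = 46%×19 + 12%×56.9 = 15.568 kg.
% P₂O₅ = 15.568 / 75.9 = 20.5112%.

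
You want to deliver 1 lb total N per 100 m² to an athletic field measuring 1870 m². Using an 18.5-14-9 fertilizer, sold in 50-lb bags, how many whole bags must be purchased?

Product per 100 m² = 1 / 18.5% = 5.40541 lb.
Total product = 5.40541 × 1870 / 100 = 101.081 lb.
Bags = ⌈101.081 / 50⌉ = 3.

3 bags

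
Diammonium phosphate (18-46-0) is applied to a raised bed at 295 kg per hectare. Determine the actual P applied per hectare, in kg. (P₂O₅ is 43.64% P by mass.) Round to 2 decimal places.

P₂O₅ per hectare = 295 × 46% = 135.7 kg.
Elemental P = 135.7 × 0.4364 = 59.2195 kg per hectare.

59.22 kg P per hectare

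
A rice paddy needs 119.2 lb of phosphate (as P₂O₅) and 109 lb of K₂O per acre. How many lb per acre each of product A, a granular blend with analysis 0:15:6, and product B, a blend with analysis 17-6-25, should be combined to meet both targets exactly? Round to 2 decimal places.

Let a = lb of product A, b = lb of product B (per acre).
P₂O₅: 0.15·a + 0.06·b = 119.2
K₂O: 0.06·a + 0.25·b = 109
Solving simultaneously: a = 686.136, b = 271.327.

686.14 lb product A, 271.33 lb product B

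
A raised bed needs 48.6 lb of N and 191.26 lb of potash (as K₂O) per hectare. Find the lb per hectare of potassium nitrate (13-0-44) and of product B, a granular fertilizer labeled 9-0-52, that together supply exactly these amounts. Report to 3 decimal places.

287.807 lb potassium nitrate, 124.279 lb product B

Let a = lb of potassium nitrate, b = lb of product B (per hectare).
N: 0.13·a + 0.09·b = 48.6
K₂O: 0.44·a + 0.52·b = 191.26
From row1: a = (48.6 − 0.09·b) / 0.13.
Into row2: 0.44·(48.6 − 0.09·b)/0.13 + 0.52·b = 191.26 → b = 124.2786, a = 287.8071.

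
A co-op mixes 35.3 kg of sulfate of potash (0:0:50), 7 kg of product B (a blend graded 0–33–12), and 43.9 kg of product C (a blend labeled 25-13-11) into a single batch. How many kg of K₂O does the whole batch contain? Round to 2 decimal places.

23.32 kg K₂O

K₂O mass = 50%×35.3 + 12%×7 + 11%×43.9 = 23.319 kg.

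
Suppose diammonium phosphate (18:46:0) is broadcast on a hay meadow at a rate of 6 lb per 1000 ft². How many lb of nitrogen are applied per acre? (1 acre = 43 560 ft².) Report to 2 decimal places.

nitrogen per 1000 ft² = 6 × 18% = 1.08 lb.
Convert to per acre: 1.08 × 43.56 = 47.0448 lb.

47.04 lb N per acre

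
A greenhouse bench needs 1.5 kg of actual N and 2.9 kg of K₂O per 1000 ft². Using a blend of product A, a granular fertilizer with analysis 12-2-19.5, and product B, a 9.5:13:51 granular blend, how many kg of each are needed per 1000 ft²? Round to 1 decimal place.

Let a = kg of product A, b = kg of product B (per 1000 ft²).
N: 0.12·a + 0.095·b = 1.5
K₂O: 0.195·a + 0.51·b = 2.9
Eliminate a: (row1) − 0.12/0.195·(row2) → -0.218846·b = -0.284615, so b = 1.30053.
Back-substitute: a = (1.5 − 0.095·1.30053) / 0.12 = 11.4704.

11.5 kg product A, 1.3 kg product B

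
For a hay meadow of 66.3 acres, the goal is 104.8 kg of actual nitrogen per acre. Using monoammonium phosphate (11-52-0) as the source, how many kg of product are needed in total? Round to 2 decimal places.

63165.82 kg

Product per acre = 104.8 / 11% = 952.727 kg.
Total product = 952.727 × 66.3 = 63165.818 kg.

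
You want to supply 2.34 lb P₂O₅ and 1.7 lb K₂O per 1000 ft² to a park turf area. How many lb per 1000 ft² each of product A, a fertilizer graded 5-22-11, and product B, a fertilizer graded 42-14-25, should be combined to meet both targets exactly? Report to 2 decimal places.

8.76 lb product A, 2.94 lb product B

Per-1000 ft² balance (a = product A, b = product B):
P₂O₅: 0.22·a + 0.14·b = 2.34
K₂O: 0.11·a + 0.25·b = 1.7
Solving simultaneously: a = 8.76263, b = 2.94444.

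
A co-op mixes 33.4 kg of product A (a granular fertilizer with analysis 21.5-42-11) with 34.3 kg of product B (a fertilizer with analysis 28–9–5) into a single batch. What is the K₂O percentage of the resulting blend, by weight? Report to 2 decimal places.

7.96% K₂O

Total mass = 33.4 + 34.3 = 67.7 kg.
K₂O mass = 11%×33.4 + 5%×34.3 = 5.389 kg.
% K₂O = 5.389 / 67.7 = 7.96012%.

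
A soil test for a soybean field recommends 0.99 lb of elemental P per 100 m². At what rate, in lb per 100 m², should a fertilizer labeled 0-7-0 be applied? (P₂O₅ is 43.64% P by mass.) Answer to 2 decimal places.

As P₂O₅: 0.99 / 0.4364 = 2.26856 lb per 100 m².
Product per 100 m² = 2.26856 / 7% = 32.408 lb.

32.41 lb of product per hundred sq m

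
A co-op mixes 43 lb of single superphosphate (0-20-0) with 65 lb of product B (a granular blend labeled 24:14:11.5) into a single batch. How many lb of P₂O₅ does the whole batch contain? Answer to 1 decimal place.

P₂O₅ mass = 20%×43 + 14%×65 = 17.7 lb.

17.7 lb P₂O₅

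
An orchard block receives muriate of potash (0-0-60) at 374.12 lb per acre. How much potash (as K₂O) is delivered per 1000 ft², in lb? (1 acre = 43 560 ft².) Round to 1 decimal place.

5.2 lb K₂O per thousand sq ft

K₂O per acre = 374.12 × 60% = 224.472 lb.
Convert to per 1000 ft²: 224.472 × 0.0229568 = 5.15317 lb.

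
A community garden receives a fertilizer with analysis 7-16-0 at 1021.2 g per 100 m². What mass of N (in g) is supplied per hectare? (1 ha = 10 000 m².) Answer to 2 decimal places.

nitrogen per 100 m² = 1021.2 × 7% = 71.484 g.
Convert to per hectare: 71.484 × 100 = 7148.4 g.

7148.40 g N per hectare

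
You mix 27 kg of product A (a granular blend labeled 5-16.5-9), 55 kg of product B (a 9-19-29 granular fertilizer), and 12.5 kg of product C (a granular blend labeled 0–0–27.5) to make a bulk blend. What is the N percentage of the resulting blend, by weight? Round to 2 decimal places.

6.67% N

Total mass = 27 + 55 + 12.5 = 94.5 kg.
N mass = 5%×27 + 9%×55 + 0%×12.5 = 6.3 kg.
% N = 6.3 / 94.5 = 6.66667%.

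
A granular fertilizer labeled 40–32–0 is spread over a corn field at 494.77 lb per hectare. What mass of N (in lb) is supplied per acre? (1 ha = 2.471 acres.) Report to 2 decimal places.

80.09 lb N per acre

nitrogen per hectare = 494.77 × 40% = 197.908 lb.
Convert to per acre: 197.908 × 0.404694 = 80.0923 lb.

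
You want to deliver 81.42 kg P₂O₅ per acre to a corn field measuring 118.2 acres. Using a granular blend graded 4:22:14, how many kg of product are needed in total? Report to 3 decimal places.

Product per acre = 81.42 / 22% = 370.091 kg.
Total product = 370.091 × 118.2 = 43744.74545 kg.

43744.745 kg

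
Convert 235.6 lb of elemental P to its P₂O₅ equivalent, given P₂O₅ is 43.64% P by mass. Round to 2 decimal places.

P₂O₅ = 235.6 / 0.4364 = 539.872 lb.

539.87 lb P₂O₅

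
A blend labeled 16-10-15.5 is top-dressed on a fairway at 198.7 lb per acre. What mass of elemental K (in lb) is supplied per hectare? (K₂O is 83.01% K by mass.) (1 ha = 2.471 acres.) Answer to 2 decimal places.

63.17 lb K per hectare

K₂O per acre = 198.7 × 15.5% = 30.7985 lb.
Elemental K = 30.7985 × 0.8301 = 25.5658 lb per acre.
Convert to per hectare: 25.5658 × 2.471 = 63.1732 lb.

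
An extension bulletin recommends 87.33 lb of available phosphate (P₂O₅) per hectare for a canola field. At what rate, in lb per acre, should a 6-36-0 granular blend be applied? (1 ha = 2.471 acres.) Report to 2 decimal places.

Product per hectare = 87.33 / 36% = 242.583 lb.
Convert to per acre: 242.583 × 0.404694 = 98.1721 lb.

98.17 lb of product per acre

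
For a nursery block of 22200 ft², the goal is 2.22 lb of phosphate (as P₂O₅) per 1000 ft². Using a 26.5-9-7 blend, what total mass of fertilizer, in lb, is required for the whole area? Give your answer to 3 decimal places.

547.600 lb

Product per 1000 ft² = 2.22 / 9% = 24.6667 lb.
Total product = 24.6667 × 22200 / 1000 = 547.6 lb.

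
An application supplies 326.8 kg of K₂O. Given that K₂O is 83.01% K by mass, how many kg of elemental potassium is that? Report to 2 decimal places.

271.28 kg K

K = 326.8 × 0.8301 = 271.277 kg.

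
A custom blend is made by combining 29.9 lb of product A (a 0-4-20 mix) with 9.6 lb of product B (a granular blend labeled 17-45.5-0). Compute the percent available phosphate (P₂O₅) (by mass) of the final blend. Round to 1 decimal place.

14.1% P₂O₅

Total mass = 29.9 + 9.6 = 39.5 lb.
P₂O₅ mass = 4%×29.9 + 45.5%×9.6 = 5.564 lb.
% P₂O₅ = 5.564 / 39.5 = 14.0861%.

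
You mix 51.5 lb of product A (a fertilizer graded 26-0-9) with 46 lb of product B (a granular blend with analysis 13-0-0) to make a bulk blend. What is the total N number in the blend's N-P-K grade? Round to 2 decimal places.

19.87% N

Total mass = 51.5 + 46 = 97.5 lb.
N mass = 26%×51.5 + 13%×46 = 19.37 lb.
% N = 19.37 / 97.5 = 19.8667%.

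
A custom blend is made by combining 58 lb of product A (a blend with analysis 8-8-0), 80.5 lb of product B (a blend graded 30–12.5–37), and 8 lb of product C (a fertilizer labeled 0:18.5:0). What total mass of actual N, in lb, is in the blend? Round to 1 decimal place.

28.8 lb N

N mass = 8%×58 + 30%×80.5 + 0%×8 = 28.79 lb.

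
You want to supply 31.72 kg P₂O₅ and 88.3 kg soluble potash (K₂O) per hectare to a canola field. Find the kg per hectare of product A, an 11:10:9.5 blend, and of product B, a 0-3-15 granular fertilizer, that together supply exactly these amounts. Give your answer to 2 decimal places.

173.58 kg product A, 478.73 kg product B

With a, b = kg per hectare of product A and product B:
P₂O₅: 0.1·a + 0.03·b = 31.72
K₂O: 0.095·a + 0.15·b = 88.3
Eliminate b: (row1) − 0.03/0.15·(row2) → 0.081·a = 14.06, so a = 173.5802.
Then b = (88.3 − 0.095·173.5802) / 0.15 = 478.733.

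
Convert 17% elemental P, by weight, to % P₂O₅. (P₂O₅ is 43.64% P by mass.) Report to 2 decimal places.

38.96% P₂O₅

%P₂O₅ = 17 / 0.4364 = 38.9551%.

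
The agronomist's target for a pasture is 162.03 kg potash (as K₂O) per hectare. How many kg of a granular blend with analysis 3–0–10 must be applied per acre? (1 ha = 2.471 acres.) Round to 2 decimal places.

655.73 kg of product per acre

Product per hectare = 162.03 / 10% = 1620.3 kg.
Convert to per acre: 1620.3 × 0.404694 = 655.726 kg.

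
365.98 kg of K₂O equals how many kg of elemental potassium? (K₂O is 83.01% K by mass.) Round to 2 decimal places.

303.80 kg K

K = 365.98 × 0.8301 = 303.799998 kg.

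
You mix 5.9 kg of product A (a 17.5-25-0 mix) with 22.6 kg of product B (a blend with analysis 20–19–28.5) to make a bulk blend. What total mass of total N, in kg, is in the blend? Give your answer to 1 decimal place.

5.6 kg N

N mass = 17.5%×5.9 + 20%×22.6 = 5.5525 kg.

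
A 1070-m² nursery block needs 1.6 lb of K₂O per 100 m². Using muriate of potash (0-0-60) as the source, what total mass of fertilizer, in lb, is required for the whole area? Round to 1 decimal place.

Product per 100 m² = 1.6 / 60% = 2.66667 lb.
Total product = 2.66667 × 1070 / 100 = 28.5333 lb.

28.5 lb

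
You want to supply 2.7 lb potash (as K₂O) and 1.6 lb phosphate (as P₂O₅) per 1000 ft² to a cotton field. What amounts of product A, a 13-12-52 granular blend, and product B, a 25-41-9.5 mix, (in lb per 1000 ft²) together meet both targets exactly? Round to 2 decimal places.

4.73 lb product A, 2.52 lb product B

With a, b = lb per 1000 ft² of product A and product B:
K₂O: 0.52·a + 0.095·b = 2.7
P₂O₅: 0.12·a + 0.41·b = 1.6
Eliminate b: (row1) − 0.095/0.41·(row2) → 0.492195·a = 2.32927, so a = 4.73241.
Then b = (1.6 − 0.12·4.73241) / 0.41 = 2.51734.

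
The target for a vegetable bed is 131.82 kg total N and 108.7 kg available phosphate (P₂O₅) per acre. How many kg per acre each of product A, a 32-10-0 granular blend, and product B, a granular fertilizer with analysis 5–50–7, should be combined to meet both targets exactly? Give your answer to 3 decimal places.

390.161 kg product A, 139.368 kg product B

With a, b = kg per acre of product A and product B:
N: 0.32·a + 0.05·b = 131.82
P₂O₅: 0.1·a + 0.5·b = 108.7
From row1: a = (131.82 − 0.05·b) / 0.32.
Into row2: 0.1·(131.82 − 0.05·b)/0.32 + 0.5·b = 108.7 → b = 139.3677, a = 390.1613.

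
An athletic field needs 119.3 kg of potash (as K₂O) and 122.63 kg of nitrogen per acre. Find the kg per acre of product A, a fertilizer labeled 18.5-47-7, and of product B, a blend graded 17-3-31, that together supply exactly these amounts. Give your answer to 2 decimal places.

390.19 kg product A, 296.73 kg product B

With a, b = kg per acre of product A and product B:
K₂O: 0.07·a + 0.31·b = 119.3
N: 0.185·a + 0.17·b = 122.63
Eliminate b: (row1) − 0.31/0.17·(row2) → -0.267353·a = -104.319, so a = 390.194.
Then b = (122.63 − 0.185·390.194) / 0.17 = 296.7305.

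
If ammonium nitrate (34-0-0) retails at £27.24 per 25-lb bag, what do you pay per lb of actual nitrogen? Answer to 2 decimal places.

£3.20 per lb N

N in bag = 25 × 34% = 8.5 lb.
Cost per lb N = £27.24 / 8.5 = £3.2047.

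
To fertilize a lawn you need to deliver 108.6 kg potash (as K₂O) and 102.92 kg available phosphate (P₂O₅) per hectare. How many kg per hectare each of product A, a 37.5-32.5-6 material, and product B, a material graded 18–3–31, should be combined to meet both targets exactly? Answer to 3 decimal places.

Let a = kg of product A, b = kg of product B (per hectare).
K₂O: 0.06·a + 0.31·b = 108.6
P₂O₅: 0.325·a + 0.03·b = 102.92
Eliminate a: (row1) − 0.06/0.325·(row2) → 0.304462·b = 89.5994, so b = 294.28802.
Back-substitute: a = (108.6 − 0.31·294.28802) / 0.06 = 289.5119.

289.512 kg product A, 294.288 kg product B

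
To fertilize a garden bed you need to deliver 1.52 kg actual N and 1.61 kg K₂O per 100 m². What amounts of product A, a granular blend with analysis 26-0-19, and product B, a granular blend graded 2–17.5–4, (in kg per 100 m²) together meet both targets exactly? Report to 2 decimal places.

Let a = kg of product A, b = kg of product B (per 100 m²).
N: 0.26·a + 0.02·b = 1.52
K₂O: 0.19·a + 0.04·b = 1.61
Eliminate a: (row1) − 0.26/0.19·(row2) → -0.0347368·b = -0.683158, so b = 19.6667.
Back-substitute: a = (1.52 − 0.02·19.6667) / 0.26 = 4.33333.

4.33 kg product A, 19.67 kg product B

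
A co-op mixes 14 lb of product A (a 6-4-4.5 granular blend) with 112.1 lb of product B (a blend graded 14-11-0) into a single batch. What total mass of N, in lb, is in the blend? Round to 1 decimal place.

16.5 lb N

N mass = 6%×14 + 14%×112.1 = 16.534 lb.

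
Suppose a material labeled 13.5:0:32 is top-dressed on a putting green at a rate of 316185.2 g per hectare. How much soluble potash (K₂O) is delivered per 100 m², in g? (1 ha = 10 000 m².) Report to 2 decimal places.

K₂O per hectare = 316185.2 × 32% = 101179 g.
Convert to per 100 m²: 101179 × 0.01 = 1011.793 g.

1011.79 g K₂O per hundred sq m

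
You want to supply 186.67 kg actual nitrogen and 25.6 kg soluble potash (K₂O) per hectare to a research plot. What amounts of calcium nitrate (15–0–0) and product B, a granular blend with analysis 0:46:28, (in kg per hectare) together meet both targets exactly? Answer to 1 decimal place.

1244.5 kg calcium nitrate, 91.4 kg product B

Let a = kg of calcium nitrate, b = kg of product B (per hectare).
N: 0.15·a + 0·b = 186.67
K₂O: 0·a + 0.28·b = 25.6
Solving simultaneously: a = 1244.47, b = 91.4286.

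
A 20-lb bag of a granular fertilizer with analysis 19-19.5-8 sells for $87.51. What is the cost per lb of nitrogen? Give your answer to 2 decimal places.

N in bag = 20 × 19% = 3.8 lb.
Cost per lb N = $87.51 / 3.8 = $23.0289.

$23.03 per lb N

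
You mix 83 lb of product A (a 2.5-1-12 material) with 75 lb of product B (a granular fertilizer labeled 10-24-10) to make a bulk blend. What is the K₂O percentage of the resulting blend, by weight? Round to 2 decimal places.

Total mass = 83 + 75 = 158 lb.
K₂O mass = 12%×83 + 10%×75 = 17.46 lb.
% K₂O = 17.46 / 158 = 11.0506%.

11.05% K₂O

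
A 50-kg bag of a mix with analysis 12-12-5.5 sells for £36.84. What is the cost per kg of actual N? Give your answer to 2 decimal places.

£6.14 per kg N

N in bag = 50 × 12% = 6 kg.
Cost per kg N = £36.84 / 6 = £6.1400.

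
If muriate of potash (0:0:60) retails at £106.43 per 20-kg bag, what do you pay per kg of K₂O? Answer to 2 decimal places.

£8.87 per kg K₂O

K₂O in bag = 20 × 60% = 12 kg.
Cost per kg K₂O = £106.43 / 12 = £8.8692.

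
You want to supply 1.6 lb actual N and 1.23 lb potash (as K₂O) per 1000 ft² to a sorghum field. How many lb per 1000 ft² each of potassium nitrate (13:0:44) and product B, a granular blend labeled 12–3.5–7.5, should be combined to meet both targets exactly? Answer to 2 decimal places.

0.64 lb potassium nitrate, 12.64 lb product B

Let a = lb of potassium nitrate, b = lb of product B (per 1000 ft²).
N: 0.13·a + 0.12·b = 1.6
K₂O: 0.44·a + 0.075·b = 1.23
From row1: a = (1.6 − 0.12·b) / 0.13.
Into row2: 0.44·(1.6 − 0.12·b)/0.13 + 0.075·b = 1.23 → b = 12.6388, a = 0.641115.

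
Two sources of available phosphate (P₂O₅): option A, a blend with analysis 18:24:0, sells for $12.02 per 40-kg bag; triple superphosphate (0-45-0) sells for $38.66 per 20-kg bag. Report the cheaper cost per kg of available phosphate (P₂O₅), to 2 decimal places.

$1.25 per kg P₂O₅ (option A)

option A: P₂O₅ per bag = 40 × 24% = 9.6 kg; cost = 12.02 / 9.6 = $1.2521/kg P₂O₅.
triple superphosphate: P₂O₅ per bag = 20 × 45% = 9 kg; cost = 38.66 / 9 = $4.2956/kg P₂O₅.
option A is cheaper.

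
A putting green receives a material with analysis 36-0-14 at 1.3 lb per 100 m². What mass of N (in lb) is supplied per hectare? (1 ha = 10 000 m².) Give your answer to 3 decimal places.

46.800 lb N per hectare

nitrogen per 100 m² = 1.3 × 36% = 0.468 lb.
Convert to per hectare: 0.468 × 100 = 46.8 lb.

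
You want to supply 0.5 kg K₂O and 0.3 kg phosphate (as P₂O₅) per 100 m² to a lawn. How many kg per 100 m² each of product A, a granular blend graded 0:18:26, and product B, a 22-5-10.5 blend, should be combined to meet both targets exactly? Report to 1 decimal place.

Per-100 m² balance (a = product A, b = product B):
K₂O: 0.26·a + 0.105·b = 0.5
P₂O₅: 0.18·a + 0.05·b = 0.3
From row1: a = (0.5 − 0.105·b) / 0.26.
Into row2: 0.18·(0.5 − 0.105·b)/0.26 + 0.05·b = 0.3 → b = 2.0339, a = 1.10169.

1.1 kg product A, 2.0 kg product B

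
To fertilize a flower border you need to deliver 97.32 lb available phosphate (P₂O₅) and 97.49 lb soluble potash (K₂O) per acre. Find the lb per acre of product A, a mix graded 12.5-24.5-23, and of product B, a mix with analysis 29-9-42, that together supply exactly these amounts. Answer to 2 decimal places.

Per-acre balance (a = product A, b = product B):
P₂O₅: 0.245·a + 0.09·b = 97.32
K₂O: 0.23·a + 0.42·b = 97.49
Eliminate a: (row1) − 0.245/0.23·(row2) → -0.357391·b = -6.52804, so b = 18.2658.
Back-substitute: a = (97.32 − 0.09·18.2658) / 0.245 = 390.5146.

390.51 lb product A, 18.27 lb product B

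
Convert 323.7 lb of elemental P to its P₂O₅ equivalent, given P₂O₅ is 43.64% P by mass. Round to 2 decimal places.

P₂O₅ = 323.7 / 0.4364 = 741.751 lb.

741.75 lb P₂O₅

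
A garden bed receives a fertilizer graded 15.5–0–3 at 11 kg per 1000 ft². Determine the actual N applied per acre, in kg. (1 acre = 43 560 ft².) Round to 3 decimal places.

nitrogen per 1000 ft² = 11 × 15.5% = 1.705 kg.
Convert to per acre: 1.705 × 43.56 = 74.2698 kg.

74.270 kg N per acre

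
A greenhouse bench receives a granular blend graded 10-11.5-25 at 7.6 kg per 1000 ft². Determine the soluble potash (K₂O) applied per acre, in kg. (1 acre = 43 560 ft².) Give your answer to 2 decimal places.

K₂O per 1000 ft² = 7.6 × 25% = 1.9 kg.
Convert to per acre: 1.9 × 43.56 = 82.764 kg.

82.76 kg K₂O per acre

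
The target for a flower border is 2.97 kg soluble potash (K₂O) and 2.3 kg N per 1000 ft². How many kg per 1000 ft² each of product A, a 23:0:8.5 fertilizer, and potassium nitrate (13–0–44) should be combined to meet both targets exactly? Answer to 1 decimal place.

6.9 kg product A, 5.4 kg potassium nitrate

Let a = kg of product A, b = kg of potassium nitrate (per 1000 ft²).
K₂O: 0.085·a + 0.44·b = 2.97
N: 0.23·a + 0.13·b = 2.3
From row1: a = (2.97 − 0.44·b) / 0.085.
Into row2: 0.23·(2.97 − 0.44·b)/0.085 + 0.13·b = 2.3 → b = 5.40876, a = 6.94287.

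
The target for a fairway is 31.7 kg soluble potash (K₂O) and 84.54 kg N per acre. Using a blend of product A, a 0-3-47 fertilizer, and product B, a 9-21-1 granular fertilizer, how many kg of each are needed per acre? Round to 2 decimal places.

Let a = kg of product A, b = kg of product B (per acre).
K₂O: 0.47·a + 0.01·b = 31.7
N: 0·a + 0.09·b = 84.54
Solving simultaneously: a = 47.461, b = 939.333.

47.46 kg product A, 939.33 kg product B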